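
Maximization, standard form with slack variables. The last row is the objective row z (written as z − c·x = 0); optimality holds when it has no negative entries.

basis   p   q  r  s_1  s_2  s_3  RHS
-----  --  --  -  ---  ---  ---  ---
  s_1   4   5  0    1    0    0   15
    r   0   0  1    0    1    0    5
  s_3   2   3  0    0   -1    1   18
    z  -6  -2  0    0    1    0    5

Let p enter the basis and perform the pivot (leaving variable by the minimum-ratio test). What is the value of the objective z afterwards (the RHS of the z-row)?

Ratio test on column p — row 1: 15/4 = 15/4; row 2: entry 0 ≤ 0; row 3: 18/2 = 9. Minimum is 15/4 at row 1 (s_1 leaves); pivot element 4.
Pivot on row 1; the z-row RHS becomes 5 − (-6)·(15/4) = 55/2.

55/2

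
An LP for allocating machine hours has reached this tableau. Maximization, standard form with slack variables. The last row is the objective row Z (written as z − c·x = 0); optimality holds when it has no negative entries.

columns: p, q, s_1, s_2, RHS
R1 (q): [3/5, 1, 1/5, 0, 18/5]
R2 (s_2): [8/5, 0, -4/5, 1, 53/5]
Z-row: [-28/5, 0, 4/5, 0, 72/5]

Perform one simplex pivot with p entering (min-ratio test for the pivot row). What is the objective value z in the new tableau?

Ratio test on column p — row 1: (18/5)/(3/5) = 6; row 2: (53/5)/(8/5) = 53/8. Minimum is 6 at row 1 (q leaves); pivot element 3/5.
Pivot on row 1; the Z-row RHS becomes 72/5 − (-28/5)·6 = 48.

48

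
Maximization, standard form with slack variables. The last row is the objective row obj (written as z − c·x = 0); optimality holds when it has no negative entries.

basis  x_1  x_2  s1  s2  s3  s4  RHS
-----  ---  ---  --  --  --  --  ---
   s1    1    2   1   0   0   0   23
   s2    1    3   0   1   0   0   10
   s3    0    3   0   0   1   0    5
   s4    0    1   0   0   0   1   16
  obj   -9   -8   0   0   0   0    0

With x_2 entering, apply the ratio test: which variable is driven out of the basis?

s3

Column x_2 entries and ratios — s1: 23/2 = 23/2; s2: 10/3 = 10/3; s3: 5/3 = 5/3; s4: 16/1 = 16.
Smallest ratio is 5/3 in the row of s3, so s3 leaves.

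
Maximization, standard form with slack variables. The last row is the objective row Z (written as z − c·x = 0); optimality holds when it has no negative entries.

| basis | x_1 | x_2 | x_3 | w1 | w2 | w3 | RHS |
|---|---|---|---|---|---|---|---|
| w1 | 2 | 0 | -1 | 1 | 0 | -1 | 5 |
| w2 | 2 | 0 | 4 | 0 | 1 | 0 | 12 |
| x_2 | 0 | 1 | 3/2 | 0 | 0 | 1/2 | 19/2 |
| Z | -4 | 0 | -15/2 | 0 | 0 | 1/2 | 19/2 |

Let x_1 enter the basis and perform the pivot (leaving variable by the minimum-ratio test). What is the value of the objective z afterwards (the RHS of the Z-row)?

39/2

Ratio test on column x_1 — row 1: 5/2 = 5/2; row 2: 12/2 = 6; row 3: entry 0 ≤ 0. Minimum is 5/2 at row 1 (w1 leaves); pivot element 2.
Pivot on row 1; the Z-row RHS becomes 19/2 − (-4)·(5/2) = 39/2.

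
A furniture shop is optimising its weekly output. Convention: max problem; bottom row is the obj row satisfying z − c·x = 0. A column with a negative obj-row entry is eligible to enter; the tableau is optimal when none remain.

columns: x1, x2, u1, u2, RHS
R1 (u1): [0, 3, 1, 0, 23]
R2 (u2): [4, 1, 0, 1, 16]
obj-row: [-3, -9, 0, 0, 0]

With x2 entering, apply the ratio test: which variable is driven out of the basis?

u1

Column x2 entries and ratios — u1: 23/3 = 23/3; u2: 16/1 = 16.
Smallest ratio is 23/3 in the row of u1, so u1 leaves.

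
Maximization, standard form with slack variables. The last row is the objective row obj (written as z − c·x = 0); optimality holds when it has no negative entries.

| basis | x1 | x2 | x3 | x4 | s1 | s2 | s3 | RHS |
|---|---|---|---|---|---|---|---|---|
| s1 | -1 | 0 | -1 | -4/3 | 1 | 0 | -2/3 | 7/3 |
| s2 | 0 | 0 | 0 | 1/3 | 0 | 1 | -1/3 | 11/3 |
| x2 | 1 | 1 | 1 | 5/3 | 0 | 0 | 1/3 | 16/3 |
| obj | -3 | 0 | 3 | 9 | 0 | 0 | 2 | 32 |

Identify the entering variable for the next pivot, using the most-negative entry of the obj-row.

x1

Negative obj-row entries: x1: -3.
The most negative is -3 in column x1, so x1 enters.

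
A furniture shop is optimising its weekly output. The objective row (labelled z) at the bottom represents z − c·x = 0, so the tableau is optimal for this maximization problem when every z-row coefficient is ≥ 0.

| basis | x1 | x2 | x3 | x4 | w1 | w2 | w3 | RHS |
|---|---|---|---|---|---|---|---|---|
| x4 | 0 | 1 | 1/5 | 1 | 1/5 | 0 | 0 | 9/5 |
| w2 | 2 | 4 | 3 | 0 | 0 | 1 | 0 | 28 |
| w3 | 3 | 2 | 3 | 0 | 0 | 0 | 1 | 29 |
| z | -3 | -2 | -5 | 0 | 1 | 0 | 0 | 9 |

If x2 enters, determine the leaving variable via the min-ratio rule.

Column x2 entries and ratios — x4: (9/5)/1 = 9/5; w2: 28/4 = 7; w3: 29/2 = 29/2.
Smallest ratio is 9/5 in the row of x4, so x4 leaves.

x4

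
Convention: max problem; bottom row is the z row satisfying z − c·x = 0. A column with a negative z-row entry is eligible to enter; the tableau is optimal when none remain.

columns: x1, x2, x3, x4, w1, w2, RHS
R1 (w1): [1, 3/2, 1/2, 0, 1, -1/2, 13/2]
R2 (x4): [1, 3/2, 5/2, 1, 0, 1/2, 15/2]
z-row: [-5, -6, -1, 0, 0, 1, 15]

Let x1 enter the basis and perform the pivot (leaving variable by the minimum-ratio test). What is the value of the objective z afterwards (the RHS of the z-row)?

95/2

Ratio test on column x1 — row 1: (13/2)/1 = 13/2; row 2: (15/2)/1 = 15/2. Minimum is 13/2 at row 1 (w1 leaves); pivot element 1.
Pivot on row 1; the z-row RHS becomes 15 − (-5)·(13/2) = 95/2.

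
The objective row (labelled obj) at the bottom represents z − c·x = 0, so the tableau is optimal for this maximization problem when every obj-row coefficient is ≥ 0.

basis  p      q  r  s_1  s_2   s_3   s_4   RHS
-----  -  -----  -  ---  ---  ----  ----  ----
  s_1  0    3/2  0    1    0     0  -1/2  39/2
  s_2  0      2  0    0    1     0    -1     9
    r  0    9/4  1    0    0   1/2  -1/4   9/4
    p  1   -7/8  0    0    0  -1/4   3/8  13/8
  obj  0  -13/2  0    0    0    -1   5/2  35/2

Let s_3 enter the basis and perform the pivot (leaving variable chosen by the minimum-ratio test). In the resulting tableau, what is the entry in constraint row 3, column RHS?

9/2

Ratio test on column s_3 — row 1: entry 0 ≤ 0; row 2: entry 0 ≤ 0; row 3: (9/4)/(1/2) = 9/2; row 4: entry -1/4 ≤ 0. Minimum is 9/2 at row 3 (r leaves); pivot element 1/2.
Divide row 3 by 1/2; eliminate column s_3 from the other rows.
In the new row 3, the RHS entry is the old entry divided by the pivot: (9/4)/(1/2) = 9/2.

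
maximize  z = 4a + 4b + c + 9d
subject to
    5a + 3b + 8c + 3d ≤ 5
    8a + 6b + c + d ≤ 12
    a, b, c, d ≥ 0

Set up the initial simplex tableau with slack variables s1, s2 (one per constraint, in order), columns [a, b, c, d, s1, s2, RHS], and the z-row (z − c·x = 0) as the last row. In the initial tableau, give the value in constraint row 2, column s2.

Slack s2 belongs to constraint 2; its column is the unit vector e_2, so the entry in row 2 is 1.

1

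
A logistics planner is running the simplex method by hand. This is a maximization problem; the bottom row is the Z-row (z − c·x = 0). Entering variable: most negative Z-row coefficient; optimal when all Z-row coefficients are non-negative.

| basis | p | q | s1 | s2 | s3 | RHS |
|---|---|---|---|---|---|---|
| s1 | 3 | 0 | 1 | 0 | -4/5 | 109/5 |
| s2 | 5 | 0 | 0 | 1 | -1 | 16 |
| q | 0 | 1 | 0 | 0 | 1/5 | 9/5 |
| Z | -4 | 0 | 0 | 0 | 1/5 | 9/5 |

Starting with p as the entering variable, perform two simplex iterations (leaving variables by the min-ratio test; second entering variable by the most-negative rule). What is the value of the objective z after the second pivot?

Ratio test on column p — row 1: (109/5)/3 = 109/15; row 2: 16/5 = 16/5; row 3: entry 0 ≤ 0. Minimum is 16/5 at row 2 (s2 leaves); pivot element 5.
Pivot on row 2; the Z-row RHS becomes 9/5 − (-4)·(16/5) = 73/5.
Next entering variable (most negative Z-row entry -3/5): s3.
Ratio test on column s3 — row 1: entry -1/5 ≤ 0; row 2: entry -1/5 ≤ 0; row 3: (9/5)/(1/5) = 9. Minimum is 9 at row 3 (q leaves); pivot element 1/5.
After the second pivot the Z-row RHS is 73/5 − (-3/5)·9 = 20.

20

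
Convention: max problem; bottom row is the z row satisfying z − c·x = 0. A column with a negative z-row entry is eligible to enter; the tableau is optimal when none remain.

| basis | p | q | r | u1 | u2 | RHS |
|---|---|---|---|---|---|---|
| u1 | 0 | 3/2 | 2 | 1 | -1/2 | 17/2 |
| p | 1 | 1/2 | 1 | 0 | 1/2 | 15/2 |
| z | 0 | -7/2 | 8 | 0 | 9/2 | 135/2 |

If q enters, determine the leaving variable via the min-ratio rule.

u1

Column q entries and ratios — u1: (17/2)/(3/2) = 17/3; p: (15/2)/(1/2) = 15.
Smallest ratio is 17/3 in the row of u1, so u1 leaves.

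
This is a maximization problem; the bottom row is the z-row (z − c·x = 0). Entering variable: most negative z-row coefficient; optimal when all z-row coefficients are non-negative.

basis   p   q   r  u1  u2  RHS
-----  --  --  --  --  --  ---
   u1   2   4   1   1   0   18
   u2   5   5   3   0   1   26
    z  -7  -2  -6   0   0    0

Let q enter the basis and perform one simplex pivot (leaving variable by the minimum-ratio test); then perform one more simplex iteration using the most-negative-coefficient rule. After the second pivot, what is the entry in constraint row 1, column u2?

Ratio test on column q — row 1: 18/4 = 9/2; row 2: 26/5 = 26/5. Minimum is 9/2 at row 1 (u1 leaves); pivot element 4.
Divide row 1 by 4; eliminate column q from the other rows.
Second iteration: most negative z-row entry is -6 in column p, so p enters.
Ratio test on column p — row 1: (9/2)/(1/2) = 9; row 2: (7/2)/(5/2) = 7/5. Minimum is 7/5 at row 2 (u2 leaves); pivot element 5/2.
Divide row 2 by 5/2; eliminate column p from the other rows.
After both pivots, the entry at constraint row 1, column u2 is -1/5.

-1/5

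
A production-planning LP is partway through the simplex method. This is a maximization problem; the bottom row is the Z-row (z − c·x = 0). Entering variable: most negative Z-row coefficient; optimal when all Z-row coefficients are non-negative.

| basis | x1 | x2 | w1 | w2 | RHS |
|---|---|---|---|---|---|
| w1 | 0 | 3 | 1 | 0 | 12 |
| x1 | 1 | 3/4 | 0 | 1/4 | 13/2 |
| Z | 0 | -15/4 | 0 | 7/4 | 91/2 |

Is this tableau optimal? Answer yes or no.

no

The Z-row has a negative entry -15/4 in column x2, so it is not optimal.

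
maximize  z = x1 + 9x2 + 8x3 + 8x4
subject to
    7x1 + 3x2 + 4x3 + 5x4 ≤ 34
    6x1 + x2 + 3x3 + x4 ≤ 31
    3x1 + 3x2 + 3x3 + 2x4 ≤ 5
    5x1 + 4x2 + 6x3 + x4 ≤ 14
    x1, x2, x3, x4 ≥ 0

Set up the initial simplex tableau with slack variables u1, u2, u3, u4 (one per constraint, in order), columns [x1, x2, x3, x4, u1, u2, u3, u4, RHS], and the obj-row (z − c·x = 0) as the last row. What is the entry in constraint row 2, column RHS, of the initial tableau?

31

The RHS of constraint 2 is b_2 = 31.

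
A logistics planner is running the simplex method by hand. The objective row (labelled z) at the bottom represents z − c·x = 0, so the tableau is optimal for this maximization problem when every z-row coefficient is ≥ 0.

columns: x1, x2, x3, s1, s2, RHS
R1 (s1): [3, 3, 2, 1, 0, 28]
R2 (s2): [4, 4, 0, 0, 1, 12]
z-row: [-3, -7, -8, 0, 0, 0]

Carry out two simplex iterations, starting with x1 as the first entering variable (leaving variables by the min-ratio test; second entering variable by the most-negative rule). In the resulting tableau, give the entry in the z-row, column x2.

Ratio test on column x1 — row 1: 28/3 = 28/3; row 2: 12/4 = 3. Minimum is 3 at row 2 (s2 leaves); pivot element 4.
Divide row 2 by 4; eliminate column x1 from the other rows.
Second iteration: most negative z-row entry is -8 in column x3, so x3 enters.
Ratio test on column x3 — row 1: 19/2 = 19/2; row 2: entry 0 ≤ 0. Minimum is 19/2 at row 1 (s1 leaves); pivot element 2.
Divide row 1 by 2; eliminate column x3 from the other rows.
After both pivots, the entry at the z-row, column x2 is -4.

-4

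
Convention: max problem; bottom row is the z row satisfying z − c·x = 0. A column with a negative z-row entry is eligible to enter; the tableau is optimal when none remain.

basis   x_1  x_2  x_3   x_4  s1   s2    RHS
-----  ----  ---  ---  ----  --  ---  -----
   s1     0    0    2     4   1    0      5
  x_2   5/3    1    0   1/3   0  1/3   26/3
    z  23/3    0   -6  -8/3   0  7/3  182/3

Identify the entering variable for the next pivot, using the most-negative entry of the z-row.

x_3

Negative z-row entries: x_3: -6, x_4: -8/3.
The most negative is -6 in column x_3, so x_3 enters.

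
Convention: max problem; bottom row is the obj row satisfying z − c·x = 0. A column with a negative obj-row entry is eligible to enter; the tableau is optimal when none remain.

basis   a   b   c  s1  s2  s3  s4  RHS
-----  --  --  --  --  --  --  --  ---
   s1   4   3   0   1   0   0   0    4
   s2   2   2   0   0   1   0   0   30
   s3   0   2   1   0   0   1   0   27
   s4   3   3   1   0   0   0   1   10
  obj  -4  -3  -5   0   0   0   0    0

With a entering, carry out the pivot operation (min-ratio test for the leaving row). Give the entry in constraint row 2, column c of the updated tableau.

Ratio test on column a — row 1: 4/4 = 1; row 2: 30/2 = 15; row 3: entry 0 ≤ 0; row 4: 10/3 = 10/3. Minimum is 1 at row 1 (s1 leaves); pivot element 4.
Divide row 1 by 4; eliminate column a from the other rows.
Row 2 update in column c: 0 − 2·0 = 0.

0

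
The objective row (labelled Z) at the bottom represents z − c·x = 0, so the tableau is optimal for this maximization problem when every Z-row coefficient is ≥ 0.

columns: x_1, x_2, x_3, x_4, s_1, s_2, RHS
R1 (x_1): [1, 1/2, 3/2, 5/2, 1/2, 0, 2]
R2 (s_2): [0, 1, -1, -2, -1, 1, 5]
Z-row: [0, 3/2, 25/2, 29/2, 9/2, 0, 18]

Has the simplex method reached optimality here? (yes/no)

Every Z-row coefficient is ≥ 0, so the tableau is optimal.

yes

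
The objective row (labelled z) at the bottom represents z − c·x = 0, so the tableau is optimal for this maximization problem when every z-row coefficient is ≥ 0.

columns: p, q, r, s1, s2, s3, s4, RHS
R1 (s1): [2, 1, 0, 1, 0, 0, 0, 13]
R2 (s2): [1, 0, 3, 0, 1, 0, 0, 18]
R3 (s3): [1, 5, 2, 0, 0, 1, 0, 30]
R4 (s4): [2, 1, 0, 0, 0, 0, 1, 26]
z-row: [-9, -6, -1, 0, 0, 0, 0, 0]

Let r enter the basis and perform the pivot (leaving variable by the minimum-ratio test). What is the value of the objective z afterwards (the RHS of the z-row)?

6

Ratio test on column r — row 1: entry 0 ≤ 0; row 2: 18/3 = 6; row 3: 30/2 = 15; row 4: entry 0 ≤ 0. Minimum is 6 at row 2 (s2 leaves); pivot element 3.
Pivot on row 2; the z-row RHS becomes 0 − (-1)·6 = 6.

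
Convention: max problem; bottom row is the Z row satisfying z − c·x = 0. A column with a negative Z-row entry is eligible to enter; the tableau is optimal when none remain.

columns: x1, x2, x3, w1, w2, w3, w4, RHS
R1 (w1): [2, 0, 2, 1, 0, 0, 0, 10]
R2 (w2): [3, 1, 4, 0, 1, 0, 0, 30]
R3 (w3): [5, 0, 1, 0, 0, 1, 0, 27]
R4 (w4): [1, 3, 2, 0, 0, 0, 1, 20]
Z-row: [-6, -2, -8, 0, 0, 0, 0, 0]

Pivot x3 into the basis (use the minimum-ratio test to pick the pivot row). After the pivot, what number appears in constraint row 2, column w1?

Ratio test on column x3 — row 1: 10/2 = 5; row 2: 30/4 = 15/2; row 3: 27/1 = 27; row 4: 20/2 = 10. Minimum is 5 at row 1 (w1 leaves); pivot element 2.
Divide row 1 by 2; eliminate column x3 from the other rows.
Row 2 update in column w1: 0 − 4·(1/2) = -2.

-2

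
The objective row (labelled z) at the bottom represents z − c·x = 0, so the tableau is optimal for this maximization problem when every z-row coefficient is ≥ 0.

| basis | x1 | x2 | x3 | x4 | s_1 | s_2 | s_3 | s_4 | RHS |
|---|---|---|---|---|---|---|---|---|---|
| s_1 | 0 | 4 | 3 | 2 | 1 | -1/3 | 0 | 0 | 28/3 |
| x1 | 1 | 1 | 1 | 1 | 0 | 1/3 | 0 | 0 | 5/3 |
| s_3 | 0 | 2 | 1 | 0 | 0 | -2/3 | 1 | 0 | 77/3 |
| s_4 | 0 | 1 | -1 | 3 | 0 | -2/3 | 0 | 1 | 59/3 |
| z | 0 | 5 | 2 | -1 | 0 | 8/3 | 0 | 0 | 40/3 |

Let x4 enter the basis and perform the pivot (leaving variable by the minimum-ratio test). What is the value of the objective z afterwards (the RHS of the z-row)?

15

Ratio test on column x4 — row 1: (28/3)/2 = 14/3; row 2: (5/3)/1 = 5/3; row 3: entry 0 ≤ 0; row 4: (59/3)/3 = 59/9. Minimum is 5/3 at row 2 (x1 leaves); pivot element 1.
Pivot on row 2; the z-row RHS becomes 40/3 − (-1)·(5/3) = 15.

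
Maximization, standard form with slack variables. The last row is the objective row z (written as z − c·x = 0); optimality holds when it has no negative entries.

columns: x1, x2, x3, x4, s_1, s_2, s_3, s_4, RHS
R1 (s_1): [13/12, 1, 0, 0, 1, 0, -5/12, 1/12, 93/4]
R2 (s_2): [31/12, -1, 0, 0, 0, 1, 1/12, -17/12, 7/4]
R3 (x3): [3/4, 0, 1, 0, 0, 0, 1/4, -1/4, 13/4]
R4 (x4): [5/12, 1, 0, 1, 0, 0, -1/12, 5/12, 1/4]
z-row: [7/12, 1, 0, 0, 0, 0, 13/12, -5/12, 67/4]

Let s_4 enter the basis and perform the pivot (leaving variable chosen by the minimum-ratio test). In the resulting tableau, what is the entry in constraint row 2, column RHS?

Ratio test on column s_4 — row 1: (93/4)/(1/12) = 279; row 2: entry -17/12 ≤ 0; row 3: entry -1/4 ≤ 0; row 4: (1/4)/(5/12) = 3/5. Minimum is 3/5 at row 4 (x4 leaves); pivot element 5/12.
Divide row 4 by 5/12; eliminate column s_4 from the other rows.
Row 2 update in column RHS: 7/4 − (-17/12)·(3/5) = 13/5.

13/5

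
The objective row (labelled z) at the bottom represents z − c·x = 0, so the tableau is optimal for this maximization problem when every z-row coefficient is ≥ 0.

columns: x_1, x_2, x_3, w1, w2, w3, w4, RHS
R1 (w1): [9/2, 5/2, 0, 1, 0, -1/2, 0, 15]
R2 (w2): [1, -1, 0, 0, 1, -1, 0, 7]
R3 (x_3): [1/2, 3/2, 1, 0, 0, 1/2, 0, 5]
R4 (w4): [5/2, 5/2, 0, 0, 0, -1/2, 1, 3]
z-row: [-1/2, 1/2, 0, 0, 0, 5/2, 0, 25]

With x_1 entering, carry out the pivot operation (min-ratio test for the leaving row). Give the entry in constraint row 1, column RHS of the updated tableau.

Ratio test on column x_1 — row 1: 15/(9/2) = 10/3; row 2: 7/1 = 7; row 3: 5/(1/2) = 10; row 4: 3/(5/2) = 6/5. Minimum is 6/5 at row 4 (w4 leaves); pivot element 5/2.
Divide row 4 by 5/2; eliminate column x_1 from the other rows.
Row 1 update in column RHS: 15 − (9/2)·(6/5) = 48/5.

48/5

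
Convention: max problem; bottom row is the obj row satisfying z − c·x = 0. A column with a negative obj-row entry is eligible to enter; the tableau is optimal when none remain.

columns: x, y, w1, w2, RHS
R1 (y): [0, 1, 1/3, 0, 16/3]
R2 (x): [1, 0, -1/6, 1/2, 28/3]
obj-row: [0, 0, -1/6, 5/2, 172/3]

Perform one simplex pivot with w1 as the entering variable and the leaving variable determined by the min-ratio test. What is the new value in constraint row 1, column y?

3

Ratio test on column w1 — row 1: (16/3)/(1/3) = 16; row 2: entry -1/6 ≤ 0. Minimum is 16 at row 1 (y leaves); pivot element 1/3.
Divide row 1 by 1/3; eliminate column w1 from the other rows.
In the new row 1, the y entry is the old entry divided by the pivot: 1/(1/3) = 3.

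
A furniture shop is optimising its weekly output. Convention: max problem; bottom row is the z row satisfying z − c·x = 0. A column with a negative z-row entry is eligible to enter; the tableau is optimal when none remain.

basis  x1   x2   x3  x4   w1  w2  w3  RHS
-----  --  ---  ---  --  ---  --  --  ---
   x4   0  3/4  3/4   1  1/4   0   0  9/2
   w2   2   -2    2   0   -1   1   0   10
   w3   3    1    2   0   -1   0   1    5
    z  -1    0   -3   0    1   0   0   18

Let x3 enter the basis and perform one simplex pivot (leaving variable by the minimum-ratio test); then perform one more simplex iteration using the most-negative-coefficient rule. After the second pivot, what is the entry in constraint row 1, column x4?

Ratio test on column x3 — row 1: (9/2)/(3/4) = 6; row 2: 10/2 = 5; row 3: 5/2 = 5/2. Minimum is 5/2 at row 3 (w3 leaves); pivot element 2.
Divide row 3 by 2; eliminate column x3 from the other rows.
Second iteration: most negative z-row entry is -1/2 in column w1, so w1 enters.
Ratio test on column w1 — row 1: (21/8)/(5/8) = 21/5; row 2: entry 0 ≤ 0; row 3: entry -1/2 ≤ 0. Minimum is 21/5 at row 1 (x4 leaves); pivot element 5/8.
Divide row 1 by 5/8; eliminate column w1 from the other rows.
After both pivots, the entry at constraint row 1, column x4 is 8/5.

8/5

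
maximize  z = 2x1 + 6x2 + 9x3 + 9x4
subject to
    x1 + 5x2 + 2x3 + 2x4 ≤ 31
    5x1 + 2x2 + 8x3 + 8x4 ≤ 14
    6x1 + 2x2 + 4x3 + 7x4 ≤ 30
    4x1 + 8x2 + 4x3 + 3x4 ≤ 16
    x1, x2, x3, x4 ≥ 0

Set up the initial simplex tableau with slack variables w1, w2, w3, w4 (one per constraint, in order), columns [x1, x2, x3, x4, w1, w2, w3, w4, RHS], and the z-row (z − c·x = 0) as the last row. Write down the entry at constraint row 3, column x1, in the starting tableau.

Constraint 3 has coefficient 6 on x1.

6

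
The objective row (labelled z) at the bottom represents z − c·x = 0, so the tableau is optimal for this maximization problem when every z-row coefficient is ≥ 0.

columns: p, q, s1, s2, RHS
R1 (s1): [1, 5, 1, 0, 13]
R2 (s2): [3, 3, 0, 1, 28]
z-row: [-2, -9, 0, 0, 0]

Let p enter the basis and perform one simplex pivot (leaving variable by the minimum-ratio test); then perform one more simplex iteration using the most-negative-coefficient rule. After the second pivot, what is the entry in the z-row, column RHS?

301/12

Ratio test on column p — row 1: 13/1 = 13; row 2: 28/3 = 28/3. Minimum is 28/3 at row 2 (s2 leaves); pivot element 3.
Divide row 2 by 3; eliminate column p from the other rows.
Second iteration: most negative z-row entry is -7 in column q, so q enters.
Ratio test on column q — row 1: (11/3)/4 = 11/12; row 2: (28/3)/1 = 28/3. Minimum is 11/12 at row 1 (s1 leaves); pivot element 4.
Divide row 1 by 4; eliminate column q from the other rows.
After both pivots, the entry at the z-row, column RHS is 301/12.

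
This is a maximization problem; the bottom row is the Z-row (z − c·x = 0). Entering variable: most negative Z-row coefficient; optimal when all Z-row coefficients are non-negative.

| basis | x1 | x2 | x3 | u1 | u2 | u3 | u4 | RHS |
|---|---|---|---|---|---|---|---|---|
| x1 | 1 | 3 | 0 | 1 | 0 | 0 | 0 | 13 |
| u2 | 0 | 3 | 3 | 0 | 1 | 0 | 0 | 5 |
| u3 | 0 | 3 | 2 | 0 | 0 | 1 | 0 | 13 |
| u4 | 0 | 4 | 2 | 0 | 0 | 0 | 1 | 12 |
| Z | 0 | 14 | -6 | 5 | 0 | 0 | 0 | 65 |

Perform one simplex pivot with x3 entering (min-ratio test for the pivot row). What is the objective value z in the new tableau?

75

Ratio test on column x3 — row 1: entry 0 ≤ 0; row 2: 5/3 = 5/3; row 3: 13/2 = 13/2; row 4: 12/2 = 6. Minimum is 5/3 at row 2 (u2 leaves); pivot element 3.
Pivot on row 2; the Z-row RHS becomes 65 − (-6)·(5/3) = 75.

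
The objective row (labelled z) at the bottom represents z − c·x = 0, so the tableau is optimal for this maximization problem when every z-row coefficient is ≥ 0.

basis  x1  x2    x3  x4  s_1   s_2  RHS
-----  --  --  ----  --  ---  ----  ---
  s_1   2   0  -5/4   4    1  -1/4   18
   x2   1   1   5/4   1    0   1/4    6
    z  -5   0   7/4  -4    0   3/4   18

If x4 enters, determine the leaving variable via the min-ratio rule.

s_1

Column x4 entries and ratios — s_1: 18/4 = 9/2; x2: 6/1 = 6.
Smallest ratio is 9/2 in the row of s_1, so s_1 leaves.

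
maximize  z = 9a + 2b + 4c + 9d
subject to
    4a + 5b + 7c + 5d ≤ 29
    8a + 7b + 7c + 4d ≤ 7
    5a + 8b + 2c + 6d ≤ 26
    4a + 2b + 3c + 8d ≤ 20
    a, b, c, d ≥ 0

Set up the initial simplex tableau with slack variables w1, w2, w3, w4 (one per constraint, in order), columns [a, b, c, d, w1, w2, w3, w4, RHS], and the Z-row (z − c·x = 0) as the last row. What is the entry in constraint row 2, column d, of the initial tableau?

4

Constraint 2 has coefficient 4 on d.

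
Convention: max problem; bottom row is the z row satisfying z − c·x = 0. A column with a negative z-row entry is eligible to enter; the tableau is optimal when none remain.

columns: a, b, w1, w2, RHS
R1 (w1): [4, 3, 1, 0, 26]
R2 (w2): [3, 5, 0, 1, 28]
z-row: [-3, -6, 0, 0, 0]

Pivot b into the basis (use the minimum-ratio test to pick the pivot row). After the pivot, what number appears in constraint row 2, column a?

3/5

Ratio test on column b — row 1: 26/3 = 26/3; row 2: 28/5 = 28/5. Minimum is 28/5 at row 2 (w2 leaves); pivot element 5.
Divide row 2 by 5; eliminate column b from the other rows.
In the new row 2, the a entry is the old entry divided by the pivot: 3/5 = 3/5.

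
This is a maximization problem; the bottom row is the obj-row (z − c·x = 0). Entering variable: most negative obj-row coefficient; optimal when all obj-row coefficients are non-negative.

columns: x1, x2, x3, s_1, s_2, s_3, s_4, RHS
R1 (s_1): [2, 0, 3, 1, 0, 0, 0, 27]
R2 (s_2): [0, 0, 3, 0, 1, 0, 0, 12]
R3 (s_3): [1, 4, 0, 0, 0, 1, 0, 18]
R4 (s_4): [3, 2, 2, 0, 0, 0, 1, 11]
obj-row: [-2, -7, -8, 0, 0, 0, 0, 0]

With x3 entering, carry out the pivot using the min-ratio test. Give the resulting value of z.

Ratio test on column x3 — row 1: 27/3 = 9; row 2: 12/3 = 4; row 3: entry 0 ≤ 0; row 4: 11/2 = 11/2. Minimum is 4 at row 2 (s_2 leaves); pivot element 3.
Pivot on row 2; the obj-row RHS becomes 0 − (-8)·4 = 32.

32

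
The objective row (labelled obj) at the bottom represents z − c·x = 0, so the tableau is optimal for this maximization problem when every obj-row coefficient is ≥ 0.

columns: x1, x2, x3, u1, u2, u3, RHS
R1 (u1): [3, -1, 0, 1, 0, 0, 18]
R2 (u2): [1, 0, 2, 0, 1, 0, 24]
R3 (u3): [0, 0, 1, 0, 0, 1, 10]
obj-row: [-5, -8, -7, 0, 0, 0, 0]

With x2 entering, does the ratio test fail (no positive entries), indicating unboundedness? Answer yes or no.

Every constraint-row entry in column x2 is ≤ 0, so increasing x2 is unbounded.

yes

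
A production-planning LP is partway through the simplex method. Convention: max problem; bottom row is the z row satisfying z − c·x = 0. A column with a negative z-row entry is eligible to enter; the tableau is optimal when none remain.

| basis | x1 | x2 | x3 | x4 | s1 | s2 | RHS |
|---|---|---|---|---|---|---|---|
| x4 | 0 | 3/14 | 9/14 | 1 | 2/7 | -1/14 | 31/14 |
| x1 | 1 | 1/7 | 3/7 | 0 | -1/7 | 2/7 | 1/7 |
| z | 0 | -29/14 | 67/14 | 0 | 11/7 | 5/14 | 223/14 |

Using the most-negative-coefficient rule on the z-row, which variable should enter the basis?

x2

Negative z-row entries: x2: -29/14.
The most negative is -29/14 in column x2, so x2 enters.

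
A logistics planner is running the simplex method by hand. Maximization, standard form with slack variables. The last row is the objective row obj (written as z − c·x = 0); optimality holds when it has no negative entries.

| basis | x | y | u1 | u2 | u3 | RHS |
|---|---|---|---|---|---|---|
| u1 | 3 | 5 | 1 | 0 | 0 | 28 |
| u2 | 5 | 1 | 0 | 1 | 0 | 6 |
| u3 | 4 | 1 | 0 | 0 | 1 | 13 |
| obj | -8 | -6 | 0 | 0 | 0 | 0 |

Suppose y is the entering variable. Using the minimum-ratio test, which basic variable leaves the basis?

u1

Column y entries and ratios — u1: 28/5 = 28/5; u2: 6/1 = 6; u3: 13/1 = 13.
Smallest ratio is 28/5 in the row of u1, so u1 leaves.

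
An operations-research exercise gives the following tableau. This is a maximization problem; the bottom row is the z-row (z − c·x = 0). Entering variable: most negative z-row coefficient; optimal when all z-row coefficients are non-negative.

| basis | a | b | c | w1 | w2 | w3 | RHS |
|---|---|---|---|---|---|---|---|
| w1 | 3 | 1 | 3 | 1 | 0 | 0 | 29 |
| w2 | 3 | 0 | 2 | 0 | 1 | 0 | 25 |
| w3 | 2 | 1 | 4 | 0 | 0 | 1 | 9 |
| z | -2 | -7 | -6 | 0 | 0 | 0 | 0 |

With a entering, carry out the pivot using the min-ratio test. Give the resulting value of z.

Ratio test on column a — row 1: 29/3 = 29/3; row 2: 25/3 = 25/3; row 3: 9/2 = 9/2. Minimum is 9/2 at row 3 (w3 leaves); pivot element 2.
Pivot on row 3; the z-row RHS becomes 0 − (-2)·(9/2) = 9.

9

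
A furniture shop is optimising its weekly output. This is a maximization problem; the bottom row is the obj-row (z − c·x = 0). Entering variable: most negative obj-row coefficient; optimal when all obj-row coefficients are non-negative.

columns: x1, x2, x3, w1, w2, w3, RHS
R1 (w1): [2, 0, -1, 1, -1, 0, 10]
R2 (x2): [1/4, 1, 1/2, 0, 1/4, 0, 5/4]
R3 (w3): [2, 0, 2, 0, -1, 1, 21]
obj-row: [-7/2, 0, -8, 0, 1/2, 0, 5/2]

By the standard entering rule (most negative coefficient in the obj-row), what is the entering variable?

Negative obj-row entries: x1: -7/2, x3: -8.
The most negative is -8 in column x3, so x3 enters.

x3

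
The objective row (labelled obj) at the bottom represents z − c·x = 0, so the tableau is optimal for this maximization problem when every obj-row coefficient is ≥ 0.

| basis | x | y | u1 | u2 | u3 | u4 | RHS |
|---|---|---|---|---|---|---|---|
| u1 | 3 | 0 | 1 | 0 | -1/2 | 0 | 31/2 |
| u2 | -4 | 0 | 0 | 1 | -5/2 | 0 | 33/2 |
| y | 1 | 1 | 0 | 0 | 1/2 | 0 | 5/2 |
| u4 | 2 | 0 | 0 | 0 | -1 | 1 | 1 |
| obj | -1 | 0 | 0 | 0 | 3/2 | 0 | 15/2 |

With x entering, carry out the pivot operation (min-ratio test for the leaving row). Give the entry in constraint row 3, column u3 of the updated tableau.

Ratio test on column x — row 1: (31/2)/3 = 31/6; row 2: entry -4 ≤ 0; row 3: (5/2)/1 = 5/2; row 4: 1/2 = 1/2. Minimum is 1/2 at row 4 (u4 leaves); pivot element 2.
Divide row 4 by 2; eliminate column x from the other rows.
Row 3 update in column u3: 1/2 − 1·(-1/2) = 1.

1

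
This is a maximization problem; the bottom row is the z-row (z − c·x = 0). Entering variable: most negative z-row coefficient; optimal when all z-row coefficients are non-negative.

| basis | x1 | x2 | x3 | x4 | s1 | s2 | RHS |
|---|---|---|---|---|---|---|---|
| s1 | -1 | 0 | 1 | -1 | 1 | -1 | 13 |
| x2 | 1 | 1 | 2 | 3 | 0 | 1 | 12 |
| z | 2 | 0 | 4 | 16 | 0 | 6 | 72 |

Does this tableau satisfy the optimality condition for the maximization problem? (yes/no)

yes

Every z-row coefficient is ≥ 0, so the tableau is optimal.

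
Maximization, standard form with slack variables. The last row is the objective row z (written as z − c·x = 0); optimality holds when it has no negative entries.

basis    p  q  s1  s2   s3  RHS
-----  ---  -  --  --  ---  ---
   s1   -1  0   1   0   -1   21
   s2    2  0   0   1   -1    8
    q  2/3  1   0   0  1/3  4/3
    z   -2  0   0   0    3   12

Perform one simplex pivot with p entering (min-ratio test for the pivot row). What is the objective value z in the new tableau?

16

Ratio test on column p — row 1: entry -1 ≤ 0; row 2: 8/2 = 4; row 3: (4/3)/(2/3) = 2. Minimum is 2 at row 3 (q leaves); pivot element 2/3.
Pivot on row 3; the z-row RHS becomes 12 − (-2)·2 = 16.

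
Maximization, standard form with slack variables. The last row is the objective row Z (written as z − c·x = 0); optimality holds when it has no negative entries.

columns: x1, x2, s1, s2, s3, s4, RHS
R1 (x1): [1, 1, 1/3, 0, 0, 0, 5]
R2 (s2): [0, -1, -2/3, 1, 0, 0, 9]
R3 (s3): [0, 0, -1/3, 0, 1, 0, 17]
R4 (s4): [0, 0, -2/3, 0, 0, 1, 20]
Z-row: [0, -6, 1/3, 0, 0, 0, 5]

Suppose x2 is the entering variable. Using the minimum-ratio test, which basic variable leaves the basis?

Column x2 entries and ratios — x1: 5/1 = 5; s2: -1 ≤ 0, skip; s3: 0 ≤ 0, skip; s4: 0 ≤ 0, skip.
Smallest ratio is 5 in the row of x1, so x1 leaves.

x1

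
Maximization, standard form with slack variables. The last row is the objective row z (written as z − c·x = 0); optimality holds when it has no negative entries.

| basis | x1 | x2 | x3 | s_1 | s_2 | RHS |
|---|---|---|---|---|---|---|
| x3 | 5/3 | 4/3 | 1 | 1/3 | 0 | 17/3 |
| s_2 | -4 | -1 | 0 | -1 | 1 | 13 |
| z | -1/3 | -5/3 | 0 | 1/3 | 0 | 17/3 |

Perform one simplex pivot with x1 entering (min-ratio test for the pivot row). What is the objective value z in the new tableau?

34/5

Ratio test on column x1 — row 1: (17/3)/(5/3) = 17/5; row 2: entry -4 ≤ 0. Minimum is 17/5 at row 1 (x3 leaves); pivot element 5/3.
Pivot on row 1; the z-row RHS becomes 17/3 − (-1/3)·(17/5) = 34/5.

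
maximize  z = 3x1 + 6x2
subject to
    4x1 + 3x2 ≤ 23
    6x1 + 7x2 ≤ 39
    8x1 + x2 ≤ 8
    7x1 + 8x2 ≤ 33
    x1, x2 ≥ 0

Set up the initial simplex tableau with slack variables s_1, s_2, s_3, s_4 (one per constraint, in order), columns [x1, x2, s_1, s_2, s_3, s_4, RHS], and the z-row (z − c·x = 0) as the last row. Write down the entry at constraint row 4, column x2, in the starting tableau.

Constraint 4 has coefficient 8 on x2.

8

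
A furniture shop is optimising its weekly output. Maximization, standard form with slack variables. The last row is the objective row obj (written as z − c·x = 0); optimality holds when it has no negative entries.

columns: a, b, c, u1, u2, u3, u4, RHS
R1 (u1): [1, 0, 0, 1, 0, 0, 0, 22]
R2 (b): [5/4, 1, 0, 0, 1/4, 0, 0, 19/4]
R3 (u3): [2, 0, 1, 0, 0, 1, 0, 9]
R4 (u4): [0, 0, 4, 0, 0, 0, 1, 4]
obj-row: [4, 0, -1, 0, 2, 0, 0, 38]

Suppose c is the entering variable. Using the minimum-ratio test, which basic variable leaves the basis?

u4

Column c entries and ratios — u1: 0 ≤ 0, skip; b: 0 ≤ 0, skip; u3: 9/1 = 9; u4: 4/4 = 1.
Smallest ratio is 1 in the row of u4, so u4 leaves.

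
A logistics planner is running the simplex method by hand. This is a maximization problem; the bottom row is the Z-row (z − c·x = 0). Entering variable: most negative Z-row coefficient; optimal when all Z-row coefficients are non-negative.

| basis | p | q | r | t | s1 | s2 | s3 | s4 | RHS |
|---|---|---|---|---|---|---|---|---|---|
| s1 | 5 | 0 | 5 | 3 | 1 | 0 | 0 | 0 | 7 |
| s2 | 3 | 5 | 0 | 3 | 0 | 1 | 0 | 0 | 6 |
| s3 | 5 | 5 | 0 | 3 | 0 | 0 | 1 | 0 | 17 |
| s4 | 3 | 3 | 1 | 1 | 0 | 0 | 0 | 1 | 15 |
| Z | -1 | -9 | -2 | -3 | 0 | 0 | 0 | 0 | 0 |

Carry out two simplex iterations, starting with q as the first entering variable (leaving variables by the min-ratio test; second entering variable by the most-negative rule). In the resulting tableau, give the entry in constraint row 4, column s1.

Ratio test on column q — row 1: entry 0 ≤ 0; row 2: 6/5 = 6/5; row 3: 17/5 = 17/5; row 4: 15/3 = 5. Minimum is 6/5 at row 2 (s2 leaves); pivot element 5.
Divide row 2 by 5; eliminate column q from the other rows.
Second iteration: most negative Z-row entry is -2 in column r, so r enters.
Ratio test on column r — row 1: 7/5 = 7/5; row 2: entry 0 ≤ 0; row 3: entry 0 ≤ 0; row 4: (57/5)/1 = 57/5. Minimum is 7/5 at row 1 (s1 leaves); pivot element 5.
Divide row 1 by 5; eliminate column r from the other rows.
After both pivots, the entry at constraint row 4, column s1 is -1/5.

-1/5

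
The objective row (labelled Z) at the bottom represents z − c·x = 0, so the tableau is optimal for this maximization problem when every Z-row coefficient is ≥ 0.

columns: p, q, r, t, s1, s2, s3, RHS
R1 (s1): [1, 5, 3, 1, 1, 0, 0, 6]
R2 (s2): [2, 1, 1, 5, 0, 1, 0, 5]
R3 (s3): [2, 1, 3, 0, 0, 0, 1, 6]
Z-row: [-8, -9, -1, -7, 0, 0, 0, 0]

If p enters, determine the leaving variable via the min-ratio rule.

s2

Column p entries and ratios — s1: 6/1 = 6; s2: 5/2 = 5/2; s3: 6/2 = 3.
Smallest ratio is 5/2 in the row of s2, so s2 leaves.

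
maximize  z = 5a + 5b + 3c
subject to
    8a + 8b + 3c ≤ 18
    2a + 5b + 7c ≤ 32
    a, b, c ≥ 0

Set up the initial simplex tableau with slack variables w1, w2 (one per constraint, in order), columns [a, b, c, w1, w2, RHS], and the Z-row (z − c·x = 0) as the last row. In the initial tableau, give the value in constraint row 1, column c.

Constraint 1 has coefficient 3 on c.

3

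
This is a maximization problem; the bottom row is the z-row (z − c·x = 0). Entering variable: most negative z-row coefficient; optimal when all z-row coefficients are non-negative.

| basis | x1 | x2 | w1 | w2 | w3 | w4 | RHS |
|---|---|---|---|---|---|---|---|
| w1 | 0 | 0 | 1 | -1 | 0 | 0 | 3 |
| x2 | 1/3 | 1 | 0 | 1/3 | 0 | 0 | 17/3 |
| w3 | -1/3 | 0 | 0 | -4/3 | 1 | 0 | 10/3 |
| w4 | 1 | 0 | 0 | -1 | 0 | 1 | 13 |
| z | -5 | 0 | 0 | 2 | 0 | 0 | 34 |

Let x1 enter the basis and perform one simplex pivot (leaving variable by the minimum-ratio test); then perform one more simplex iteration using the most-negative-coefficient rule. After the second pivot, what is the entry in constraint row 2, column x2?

3/2

Ratio test on column x1 — row 1: entry 0 ≤ 0; row 2: (17/3)/(1/3) = 17; row 3: entry -1/3 ≤ 0; row 4: 13/1 = 13. Minimum is 13 at row 4 (w4 leaves); pivot element 1.
Divide row 4 by 1; eliminate column x1 from the other rows.
Second iteration: most negative z-row entry is -3 in column w2, so w2 enters.
Ratio test on column w2 — row 1: entry -1 ≤ 0; row 2: (4/3)/(2/3) = 2; row 3: entry -5/3 ≤ 0; row 4: entry -1 ≤ 0. Minimum is 2 at row 2 (x2 leaves); pivot element 2/3.
Divide row 2 by 2/3; eliminate column w2 from the other rows.
After both pivots, the entry at constraint row 2, column x2 is 3/2.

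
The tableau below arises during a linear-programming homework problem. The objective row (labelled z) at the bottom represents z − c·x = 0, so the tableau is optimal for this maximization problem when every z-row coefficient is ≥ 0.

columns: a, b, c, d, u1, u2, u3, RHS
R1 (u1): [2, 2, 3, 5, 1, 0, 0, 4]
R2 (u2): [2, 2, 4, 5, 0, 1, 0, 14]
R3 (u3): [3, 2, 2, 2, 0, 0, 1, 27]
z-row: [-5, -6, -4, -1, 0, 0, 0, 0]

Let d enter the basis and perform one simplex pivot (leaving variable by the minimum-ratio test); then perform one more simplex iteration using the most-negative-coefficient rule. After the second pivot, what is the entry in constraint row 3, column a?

1

Ratio test on column d — row 1: 4/5 = 4/5; row 2: 14/5 = 14/5; row 3: 27/2 = 27/2. Minimum is 4/5 at row 1 (u1 leaves); pivot element 5.
Divide row 1 by 5; eliminate column d from the other rows.
Second iteration: most negative z-row entry is -28/5 in column b, so b enters.
Ratio test on column b — row 1: (4/5)/(2/5) = 2; row 2: entry 0 ≤ 0; row 3: (127/5)/(6/5) = 127/6. Minimum is 2 at row 1 (d leaves); pivot element 2/5.
Divide row 1 by 2/5; eliminate column b from the other rows.
After both pivots, the entry at constraint row 3, column a is 1.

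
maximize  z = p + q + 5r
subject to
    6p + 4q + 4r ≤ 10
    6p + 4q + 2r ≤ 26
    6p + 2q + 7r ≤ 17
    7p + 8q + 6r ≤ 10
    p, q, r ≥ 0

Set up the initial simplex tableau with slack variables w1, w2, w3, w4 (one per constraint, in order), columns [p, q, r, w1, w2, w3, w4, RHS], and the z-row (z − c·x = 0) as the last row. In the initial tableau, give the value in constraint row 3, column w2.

0

Slack w2 belongs to constraint 2; its column is the unit vector e_2, so the entry in row 3 is 0.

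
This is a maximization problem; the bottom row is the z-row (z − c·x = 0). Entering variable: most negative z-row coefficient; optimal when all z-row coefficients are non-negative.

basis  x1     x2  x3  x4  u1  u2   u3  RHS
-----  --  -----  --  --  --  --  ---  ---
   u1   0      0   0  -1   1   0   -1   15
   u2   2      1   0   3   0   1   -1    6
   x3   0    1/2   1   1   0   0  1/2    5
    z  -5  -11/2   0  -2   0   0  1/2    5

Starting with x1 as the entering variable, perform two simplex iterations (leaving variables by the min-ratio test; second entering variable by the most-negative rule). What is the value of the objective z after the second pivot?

38

Ratio test on column x1 — row 1: entry 0 ≤ 0; row 2: 6/2 = 3; row 3: entry 0 ≤ 0. Minimum is 3 at row 2 (u2 leaves); pivot element 2.
Pivot on row 2; the z-row RHS becomes 5 − (-5)·3 = 20.
Next entering variable (most negative z-row entry -3): x2.
Ratio test on column x2 — row 1: entry 0 ≤ 0; row 2: 3/(1/2) = 6; row 3: 5/(1/2) = 10. Minimum is 6 at row 2 (x1 leaves); pivot element 1/2.
After the second pivot the z-row RHS is 20 − (-3)·6 = 38.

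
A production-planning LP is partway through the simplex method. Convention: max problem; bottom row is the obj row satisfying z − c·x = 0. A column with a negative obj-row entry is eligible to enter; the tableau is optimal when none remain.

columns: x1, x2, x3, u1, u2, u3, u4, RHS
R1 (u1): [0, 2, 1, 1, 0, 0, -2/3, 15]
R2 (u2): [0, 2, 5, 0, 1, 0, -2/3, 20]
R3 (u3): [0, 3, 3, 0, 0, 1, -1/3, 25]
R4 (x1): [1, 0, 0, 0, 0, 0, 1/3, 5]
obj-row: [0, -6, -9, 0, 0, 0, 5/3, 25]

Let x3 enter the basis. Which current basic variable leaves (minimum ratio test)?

Column x3 entries and ratios — u1: 15/1 = 15; u2: 20/5 = 4; u3: 25/3 = 25/3; x1: 0 ≤ 0, skip.
Smallest ratio is 4 in the row of u2, so u2 leaves.

u2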